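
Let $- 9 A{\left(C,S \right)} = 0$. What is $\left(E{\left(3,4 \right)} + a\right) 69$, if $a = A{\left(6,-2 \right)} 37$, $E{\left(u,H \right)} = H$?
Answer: $276$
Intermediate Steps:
$A{\left(C,S \right)} = 0$ ($A{\left(C,S \right)} = \left(- \frac{1}{9}\right) 0 = 0$)
$a = 0$ ($a = 0 \cdot 37 = 0$)
$\left(E{\left(3,4 \right)} + a\right) 69 = \left(4 + 0\right) 69 = 4 \cdot 69 = 276$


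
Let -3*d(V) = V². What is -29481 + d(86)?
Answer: -95839/3 ≈ -31946.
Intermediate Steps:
d(V) = -V²/3
-29481 + d(86) = -29481 - ⅓*86² = -29481 - ⅓*7396 = -29481 - 7396/3 = -95839/3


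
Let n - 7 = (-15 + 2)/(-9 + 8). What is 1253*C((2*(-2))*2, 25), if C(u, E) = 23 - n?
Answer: 3759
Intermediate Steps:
n = 20 (n = 7 + (-15 + 2)/(-9 + 8) = 7 - 13/(-1) = 7 - 13*(-1) = 7 + 13 = 20)
C(u, E) = 3 (C(u, E) = 23 - 1*20 = 23 - 20 = 3)
1253*C((2*(-2))*2, 25) = 1253*3 = 3759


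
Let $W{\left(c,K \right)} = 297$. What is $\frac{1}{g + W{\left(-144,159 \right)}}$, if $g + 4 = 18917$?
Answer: $\frac{1}{19210} \approx 5.2056 \cdot 10^{-5}$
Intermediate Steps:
$g = 18913$ ($g = -4 + 18917 = 18913$)
$\frac{1}{g + W{\left(-144,159 \right)}} = \frac{1}{18913 + 297} = \frac{1}{19210}$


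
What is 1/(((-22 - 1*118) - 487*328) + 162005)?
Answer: 1/2129 ≈ 0.00046970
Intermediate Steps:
1/(((-22 - 1*118) - 487*328) + 162005) = 1/(((-22 - 118) - 159736) + 162005) = 1/((-140 - 159736) + 162005) = 1/(-159876 + 162005) = 1/2129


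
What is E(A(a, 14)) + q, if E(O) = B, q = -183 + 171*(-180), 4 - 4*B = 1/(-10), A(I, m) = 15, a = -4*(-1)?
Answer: -1238479/40 ≈ -30962.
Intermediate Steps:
a = 4
B = 41/40 (B = 1 - ¼/(-10) = 1 - ¼*(-⅒) = 1 + 1/40 = 41/40 ≈ 1.0250)
q = -30963 (q = -183 - 30780 = -30963)
E(O) = 41/40
E(A(a, 14)) + q = 41/40 - 30963 = -1238479/40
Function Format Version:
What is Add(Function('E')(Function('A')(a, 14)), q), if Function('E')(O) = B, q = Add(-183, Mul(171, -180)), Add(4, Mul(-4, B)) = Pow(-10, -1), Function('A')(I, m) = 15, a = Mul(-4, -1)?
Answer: Rational(-1238479, 40) ≈ -30962.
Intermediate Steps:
a = 4
B = Rational(41, 40) (B = Add(1, Mul(Rational(-1, 4), Pow(-10, -1))) = Add(1, Mul(Rational(-1, 4), Rational(-1, 10))) = Add(1, Rational(1, 40)) = Rational(41, 40) ≈ 1.0250)
q = -30963 (q = Add(-183, -30780) = -30963)
Function('E')(O) = Rational(41, 40)
Add(Function('E')(Function('A')(a, 14)), q) = Add(Rational(41, 40), -30963) = Rational(-1238479, 40)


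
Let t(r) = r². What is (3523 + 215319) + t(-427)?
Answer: 401171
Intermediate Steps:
(3523 + 215319) + t(-427) = (3523 + 215319) + (-427)² = 218842 + 182329 = 401171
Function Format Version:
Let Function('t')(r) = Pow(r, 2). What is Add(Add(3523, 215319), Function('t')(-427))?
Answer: 401171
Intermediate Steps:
Add(Add(3523, 215319), Function('t')(-427)) = Add(Add(3523, 215319), Pow(-427, 2)) = Add(218842, 182329) = 401171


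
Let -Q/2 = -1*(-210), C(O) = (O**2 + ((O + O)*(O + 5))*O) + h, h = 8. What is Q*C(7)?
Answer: -517860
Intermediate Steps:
C(O) = 8 + O**2 + 2*O**2*(5 + O) (C(O) = (O**2 + ((O + O)*(O + 5))*O) + 8 = (O**2 + ((2*O)*(5 + O))*O) + 8 = (O**2 + (2*O*(5 + O))*O) + 8 = (O**2 + 2*O**2*(5 + O)) + 8 = 8 + O**2 + 2*O**2*(5 + O))
Q = -420 (Q = -(-2)*(-210) = -2*210 = -420)
Q*C(7) = -420*(8 + 2*7**3 + 11*7**2) = -420*(8 + 2*343 + 11*49) = -420*(8 + 686 + 539) = -420*1233 = -517860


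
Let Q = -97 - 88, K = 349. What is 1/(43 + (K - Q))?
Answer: 1/577 ≈ 0.0017331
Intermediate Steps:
Q = -185
1/(43 + (K - Q)) = 1/(43 + (349 - 1*(-185))) = 1/(43 + (349 + 185)) = 1/(43 + 534) = 1/577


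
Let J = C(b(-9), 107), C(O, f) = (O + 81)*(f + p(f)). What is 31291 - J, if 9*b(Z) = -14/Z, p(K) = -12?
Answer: 1909946/81 ≈ 23580.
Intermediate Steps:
b(Z) = -14/(9*Z) (b(Z) = (-14/Z)/9 = -14/(9*Z))
C(O, f) = (-12 + f)*(81 + O) (C(O, f) = (O + 81)*(f - 12) = (81 + O)*(-12 + f) = (-12 + f)*(81 + O))
J = 624625/81 (J = -972 - (-56)/(3*(-9)) + 81*107 - 14/9/(-9)*107 = -972 - (-56)*(-1)/(3*9) + 8667 - 14/9*(-⅑)*107 = -972 - 12*14/81 + 8667 + (14/81)*107 = -972 - 56/27 + 8667 + 1498/81 = 624625/81 ≈ 7711.4)
31291 - J = 31291 - 1*624625/81 = 31291 - 624625/81 = 1909946/81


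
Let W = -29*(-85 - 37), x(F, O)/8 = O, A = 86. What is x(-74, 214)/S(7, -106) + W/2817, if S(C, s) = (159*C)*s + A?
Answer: 103069798/83025441 ≈ 1.2414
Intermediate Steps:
x(F, O) = 8*O
S(C, s) = 86 + 159*C*s (S(C, s) = (159*C)*s + 86 = 159*C*s + 86 = 86 + 159*C*s)
W = 3538 (W = -29*(-122) = 3538)
x(-74, 214)/S(7, -106) + W/2817 = (8*214)/(86 + 159*7*(-106)) + 3538/2817 = 1712/(86 - 117978) + 3538*(1/2817) = 1712/(-117892) + 3538/2817 = 1712*(-1/117892) + 3538/2817 = -428/29473 + 3538/2817 = 103069798/83025441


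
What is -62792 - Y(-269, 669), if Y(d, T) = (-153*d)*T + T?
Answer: -27597494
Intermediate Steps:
Y(d, T) = T - 153*T*d (Y(d, T) = -153*T*d + T = T - 153*T*d)
-62792 - Y(-269, 669) = -62792 - 669*(1 - 153*(-269)) = -62792 - 669*(1 + 41157) = -62792 - 669*41158 = -62792 - 1*27534702 = -62792 - 27534702 = -27597494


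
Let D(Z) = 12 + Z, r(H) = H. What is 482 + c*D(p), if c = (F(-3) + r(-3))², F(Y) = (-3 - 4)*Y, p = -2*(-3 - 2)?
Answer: 7610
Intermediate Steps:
p = 10 (p = -2*(-5) = 10)
F(Y) = -7*Y
c = 324 (c = (-7*(-3) - 3)² = (21 - 3)² = 18² = 324)
482 + c*D(p) = 482 + 324*(12 + 10) = 482 + 324*22 = 482 + 7128 = 7610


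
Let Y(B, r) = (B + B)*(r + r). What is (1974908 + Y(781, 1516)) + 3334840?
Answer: 10045732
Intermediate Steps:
Y(B, r) = 4*B*r (Y(B, r) = (2*B)*(2*r) = 4*B*r)
(1974908 + Y(781, 1516)) + 3334840 = (1974908 + 4*781*1516) + 3334840 = (1974908 + 4735984) + 3334840 = 6710892 + 3334840 = 10045732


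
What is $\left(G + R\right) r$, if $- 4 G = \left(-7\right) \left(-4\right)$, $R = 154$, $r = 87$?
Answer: $12789$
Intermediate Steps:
$G = -7$ ($G = - \frac{\left(-7\right) \left(-4\right)}{4} = \left(- \frac{1}{4}\right) 28 = -7$)
$\left(G + R\right) r = \left(-7 + 154\right) 87 = 147 \cdot 87 = 12789$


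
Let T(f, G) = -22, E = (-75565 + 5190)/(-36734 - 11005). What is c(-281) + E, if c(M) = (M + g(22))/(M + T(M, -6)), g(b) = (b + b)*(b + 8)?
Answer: -9425732/4821639 ≈ -1.9549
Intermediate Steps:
E = 70375/47739 (E = -70375/(-47739) = -70375*(-1/47739) = 70375/47739 ≈ 1.4742)
g(b) = 2*b*(8 + b) (g(b) = (2*b)*(8 + b) = 2*b*(8 + b))
c(M) = (1320 + M)/(-22 + M) (c(M) = (M + 2*22*(8 + 22))/(M - 22) = (M + 2*22*30)/(-22 + M) = (M + 1320)/(-22 + M) = (1320 + M)/(-22 + M))
c(-281) + E = (1320 - 281)/(-22 - 281) + 70375/47739 = 1039/(-303) + 70375/47739 = -1/303*1039 + 70375/47739 = -1039/303 + 70375/47739 = -9425732/4821639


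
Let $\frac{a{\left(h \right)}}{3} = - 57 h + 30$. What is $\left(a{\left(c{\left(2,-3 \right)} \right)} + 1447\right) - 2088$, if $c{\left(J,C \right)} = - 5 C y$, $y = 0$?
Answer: $-551$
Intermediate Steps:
$c{\left(J,C \right)} = 0$ ($c{\left(J,C \right)} = - 5 C 0 = 0$)
$a{\left(h \right)} = 90 - 171 h$ ($a{\left(h \right)} = 3 \left(- 57 h + 30\right) = 3 \left(30 - 57 h\right) = 90 - 171 h$)
$\left(a{\left(c{\left(2,-3 \right)} \right)} + 1447\right) - 2088 = \left(\left(90 - 0\right) + 1447\right) - 2088 = \left(\left(90 + 0\right) + 1447\right) - 2088 = \left(90 + 1447\right) - 2088 = 1537 - 2088 = -551$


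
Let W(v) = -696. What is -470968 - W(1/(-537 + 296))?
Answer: -470272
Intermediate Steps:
-470968 - W(1/(-537 + 296)) = -470968 - 1*(-696) = -470968 + 696 = -470272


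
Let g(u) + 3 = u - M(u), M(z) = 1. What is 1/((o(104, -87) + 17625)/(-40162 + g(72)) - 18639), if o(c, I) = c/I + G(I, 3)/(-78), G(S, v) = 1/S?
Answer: -272077884/5071379275015 ≈ -5.3650e-5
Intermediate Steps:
g(u) = -4 + u (g(u) = -3 + (u - 1*1) = -3 + (u - 1) = -3 + (-1 + u) = -4 + u)
o(c, I) = -1/(78*I) + c/I (o(c, I) = c/I + 1/(I*(-78)) = c/I - 1/78/I = c/I - 1/(78*I) = -1/(78*I) + c/I)
1/((o(104, -87) + 17625)/(-40162 + g(72)) - 18639) = 1/(((-1/78 + 104)/(-87) + 17625)/(-40162 + (-4 + 72)) - 18639) = 1/((-1/87*8111/78 + 17625)/(-40162 + 68) - 18639) = 1/((-8111/6786 + 17625)/(-40094) - 18639) = 1/((119595139/6786)*(-1/40094) - 18639) = 1/(-119595139/272077884 - 18639) = 1/(-5071379275015/272077884) = -272077884/5071379275015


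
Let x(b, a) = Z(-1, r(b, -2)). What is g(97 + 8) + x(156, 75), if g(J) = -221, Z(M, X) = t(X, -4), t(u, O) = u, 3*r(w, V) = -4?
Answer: -667/3 ≈ -222.33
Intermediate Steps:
r(w, V) = -4/3 (r(w, V) = (⅓)*(-4) = -4/3)
Z(M, X) = X
x(b, a) = -4/3
g(97 + 8) + x(156, 75) = -221 - 4/3 = -667/3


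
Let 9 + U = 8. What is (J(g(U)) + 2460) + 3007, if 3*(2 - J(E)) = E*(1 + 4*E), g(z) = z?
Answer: 5468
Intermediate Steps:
U = -1 (U = -9 + 8 = -1)
J(E) = 2 - E*(1 + 4*E)/3
(J(g(U)) + 2460) + 3007 = ((2 - 4/3*(-1)² - ⅓*(-1)) + 2460) + 3007 = ((2 - 4/3*1 + ⅓) + 2460) + 3007 = ((2 - 4/3 + ⅓) + 2460) + 3007 = (1 + 2460) + 3007 = 2461 + 3007 = 5468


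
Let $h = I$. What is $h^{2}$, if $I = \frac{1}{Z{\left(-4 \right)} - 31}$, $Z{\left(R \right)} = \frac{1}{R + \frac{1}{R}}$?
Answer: $\frac{289}{281961} \approx 0.001025$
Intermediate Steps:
$I = - \frac{17}{531}$ ($I = \frac{1}{- \frac{4}{1 + \left(-4\right)^{2}} - 31} = \frac{1}{- \frac{4}{1 + 16} - 31} = \frac{1}{- \frac{4}{17} - 31} = \frac{1}{- \frac{531}{17}} = - \frac{17}{531} \approx -0.032015$)
$h = - \frac{17}{531} \approx -0.032015$
$h^{2} = \left(- \frac{17}{531}\right)^{2} = \frac{289}{281961}$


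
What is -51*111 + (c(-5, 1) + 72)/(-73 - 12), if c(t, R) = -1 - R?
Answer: -96251/17 ≈ -5661.8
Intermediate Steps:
-51*111 + (c(-5, 1) + 72)/(-73 - 12) = -51*111 + ((-1 - 1*1) + 72)/(-73 - 12) = -5661 + ((-1 - 1) + 72)/(-85) = -5661 + (-2 + 72)*(-1/85) = -5661 + 70*(-1/85) = -5661 - 14/17 = -96251/17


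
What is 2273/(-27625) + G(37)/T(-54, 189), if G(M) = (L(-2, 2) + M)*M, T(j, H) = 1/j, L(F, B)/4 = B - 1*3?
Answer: -1821429023/27625 ≈ -65934.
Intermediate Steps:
L(F, B) = -12 + 4*B (L(F, B) = 4*(B - 1*3) = 4*(B - 3) = 4*(-3 + B) = -12 + 4*B)
G(M) = M*(-4 + M) (G(M) = ((-12 + 4*2) + M)*M = ((-12 + 8) + M)*M = (-4 + M)*M = M*(-4 + M))
2273/(-27625) + G(37)/T(-54, 189) = 2273/(-27625) + (37*(-4 + 37))/(1/(-54)) = 2273*(-1/27625) + (37*33)/(-1/54) = -2273/27625 + 1221*(-54) = -2273/27625 - 65934 = -1821429023/27625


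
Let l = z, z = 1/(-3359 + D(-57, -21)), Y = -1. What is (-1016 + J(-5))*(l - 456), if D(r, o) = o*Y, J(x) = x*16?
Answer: 834126692/1669 ≈ 4.9978e+5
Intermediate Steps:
J(x) = 16*x
D(r, o) = -o (D(r, o) = o*(-1) = -o)
z = -1/3338 (z = 1/(-3359 - 1*(-21)) = 1/(-3359 + 21) = 1/(-3338) = -1/3338 ≈ -0.00029958)
l = -1/3338 ≈ -0.00029958
(-1016 + J(-5))*(l - 456) = (-1016 + 16*(-5))*(-1/3338 - 456) = (-1016 - 80)*(-1522129/3338) = -1096*(-1522129/3338) = 834126692/1669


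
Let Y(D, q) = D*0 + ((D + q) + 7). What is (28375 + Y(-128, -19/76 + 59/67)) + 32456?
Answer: 16270449/268 ≈ 60711.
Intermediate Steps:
Y(D, q) = 7 + D + q (Y(D, q) = 0 + (7 + D + q) = 7 + D + q)
(28375 + Y(-128, -19/76 + 59/67)) + 32456 = (28375 + (7 - 128 + (-19/76 + 59/67))) + 32456 = (28375 + (7 - 128 + (-19*1/76 + 59*(1/67)))) + 32456 = (28375 + (7 - 128 + (-¼ + 59/67))) + 32456 = (28375 + (7 - 128 + 169/268)) + 32456 = (28375 - 32259/268) + 32456 = 7572241/268 + 32456 = 16270449/268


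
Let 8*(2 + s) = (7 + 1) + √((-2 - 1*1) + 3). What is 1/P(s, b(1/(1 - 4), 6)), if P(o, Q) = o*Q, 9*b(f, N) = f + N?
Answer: -27/17 ≈ -1.5882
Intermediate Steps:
b(f, N) = N/9 + f/9 (b(f, N) = (f + N)/9 = (N + f)/9 = N/9 + f/9)
s = -1 (s = -2 + ((7 + 1) + √((-2 - 1*1) + 3))/8 = -2 + (8 + √((-2 - 1) + 3))/8 = -2 + (8 + √(-3 + 3))/8 = -2 + (8 + √0)/8 = -2 + (8 + 0)/8 = -2 + (⅛)*8 = -2 + 1 = -1)
P(o, Q) = Q*o
1/P(s, b(1/(1 - 4), 6)) = 1/(((⅑)*6 + 1/(9*(1 - 4)))*(-1)) = 1/((⅔ + (⅑)/(-3))*(-1)) = 1/((⅔ + (⅑)*(-⅓))*(-1)) = 1/((⅔ - 1/27)*(-1)) = 1/((17/27)*(-1)) = 1/(-17/27) = -27/17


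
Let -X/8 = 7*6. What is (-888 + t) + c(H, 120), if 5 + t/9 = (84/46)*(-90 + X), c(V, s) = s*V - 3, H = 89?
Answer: 63084/23 ≈ 2742.8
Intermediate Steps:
X = -336 (X = -56*6 = -8*42 = -336)
c(V, s) = -3 + V*s (c(V, s) = V*s - 3 = -3 + V*s)
t = -162063/23 (t = -45 + 9*((84/46)*(-90 - 336)) = -45 + 9*((84*(1/46))*(-426)) = -45 + 9*((42/23)*(-426)) = -45 + 9*(-17892/23) = -45 - 161028/23 = -162063/23 ≈ -7046.2)
(-888 + t) + c(H, 120) = (-888 - 162063/23) + (-3 + 89*120) = -182487/23 + (-3 + 10680) = -182487/23 + 10677 = 63084/23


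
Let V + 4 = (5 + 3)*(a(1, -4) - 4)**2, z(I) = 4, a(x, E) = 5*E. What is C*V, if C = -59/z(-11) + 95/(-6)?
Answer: -422417/3 ≈ -1.4081e+5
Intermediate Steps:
V = 4604 (V = -4 + (5 + 3)*(5*(-4) - 4)**2 = -4 + 8*(-20 - 4)**2 = -4 + 8*(-24)**2 = -4 + 8*576 = -4 + 4608 = 4604)
C = -367/12 (C = -59/4 + 95/(-6) = -59*1/4 + 95*(-1/6) = -59/4 - 95/6 = -367/12 ≈ -30.583)
C*V = -367/12*4604 = -422417/3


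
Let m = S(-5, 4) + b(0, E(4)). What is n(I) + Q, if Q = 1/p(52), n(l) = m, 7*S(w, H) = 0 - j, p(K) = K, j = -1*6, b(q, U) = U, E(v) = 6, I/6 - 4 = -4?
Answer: 2503/364 ≈ 6.8764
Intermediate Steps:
I = 0 (I = 24 + 6*(-4) = 24 - 24 = 0)
j = -6
S(w, H) = 6/7 (S(w, H) = (0 - 1*(-6))/7 = (0 + 6)/7 = (⅐)*6 = 6/7)
m = 48/7 (m = 6/7 + 6 = 48/7 ≈ 6.8571)
n(l) = 48/7
Q = 1/52 ≈ 0.019231
n(I) + Q = 48/7 + 1/52 = 2503/364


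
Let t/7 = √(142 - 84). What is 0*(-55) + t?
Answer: 7*√58 ≈ 53.310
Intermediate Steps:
t = 7*√58 (t = 7*√(142 - 84) = 7*√58 ≈ 53.310)
0*(-55) + t = 0*(-55) + 7*√58 = 0 + 7*√58 = 7*√58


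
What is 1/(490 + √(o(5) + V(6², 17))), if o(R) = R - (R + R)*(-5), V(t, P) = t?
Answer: 70/34287 - √91/240009 ≈ 0.0020018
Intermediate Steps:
o(R) = 11*R (o(R) = R - 2*R*(-5) = R - (-10)*R = R + 10*R = 11*R)
1/(490 + √(o(5) + V(6², 17))) = 1/(490 + √(11*5 + 6²)) = 1/(490 + √(55 + 36)) = 1/(490 + √91)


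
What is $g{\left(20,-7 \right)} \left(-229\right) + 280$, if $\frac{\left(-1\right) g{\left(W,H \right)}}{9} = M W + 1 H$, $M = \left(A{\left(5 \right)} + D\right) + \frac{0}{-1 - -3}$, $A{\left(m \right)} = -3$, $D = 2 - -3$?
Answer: $68293$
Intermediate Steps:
$D = 5$ ($D = 2 + 3 = 5$)
$M = 2$ ($M = \left(-3 + 5\right) + \frac{0}{-1 - -3} = 2 + \frac{0}{-1 + 3} = 2 + \frac{0}{2} = 2 + 0 \cdot \frac{1}{2} = 2 + 0 = 2$)
$g{\left(W,H \right)} = - 18 W - 9 H$ ($g{\left(W,H \right)} = - 9 \left(2 W + 1 H\right) = - 9 \left(2 W + H\right) = - 9 \left(H + 2 W\right) = - 18 W - 9 H$)
$g{\left(20,-7 \right)} \left(-229\right) + 280 = \left(\left(-18\right) 20 - -63\right) \left(-229\right) + 280 = \left(-360 + 63\right) \left(-229\right) + 280 = \left(-297\right) \left(-229\right) + 280 = 68013 + 280 = 68293$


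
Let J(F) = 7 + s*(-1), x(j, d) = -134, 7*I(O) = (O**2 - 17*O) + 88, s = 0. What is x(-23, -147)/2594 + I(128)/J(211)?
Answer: 18538629/63553 ≈ 291.70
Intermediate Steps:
I(O) = 88/7 - 17*O/7 + O**2/7 (I(O) = ((O**2 - 17*O) + 88)/7 = (88 + O**2 - 17*O)/7 = 88/7 - 17*O/7 + O**2/7)
J(F) = 7 (J(F) = 7 + 0*(-1) = 7 + 0 = 7)
x(-23, -147)/2594 + I(128)/J(211) = -134/2594 + (88/7 - 17/7*128 + (1/7)*128**2)/7 = -134*1/2594 + (88/7 - 2176/7 + (1/7)*16384)*(1/7) = -67/1297 + (88/7 - 2176/7 + 16384/7)*(1/7) = -67/1297 + (14296/7)*(1/7) = -67/1297 + 14296/49 = 18538629/63553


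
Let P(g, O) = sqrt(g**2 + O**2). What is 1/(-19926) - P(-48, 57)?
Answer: -1/19926 - 3*sqrt(617) ≈ -74.519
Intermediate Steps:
P(g, O) = sqrt(O**2 + g**2)
1/(-19926) - P(-48, 57) = 1/(-19926) - sqrt(57**2 + (-48)**2) = -1/19926 - sqrt(3249 + 2304) = -1/19926 - sqrt(5553) = -1/19926 - 3*sqrt(617)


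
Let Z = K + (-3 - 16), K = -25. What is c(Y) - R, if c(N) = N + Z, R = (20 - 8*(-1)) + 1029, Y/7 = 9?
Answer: -1038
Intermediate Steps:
Y = 63 (Y = 7*9 = 63)
R = 1057 (R = (20 + 8) + 1029 = 28 + 1029 = 1057)
Z = -44 (Z = -25 + (-3 - 16) = -25 - 19 = -44)
c(N) = -44 + N (c(N) = N - 44 = -44 + N)
c(Y) - R = (-44 + 63) - 1*1057 = 19 - 1057 = -1038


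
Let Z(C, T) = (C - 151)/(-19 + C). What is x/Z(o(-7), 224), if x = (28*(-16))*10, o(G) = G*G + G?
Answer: 103040/109 ≈ 945.32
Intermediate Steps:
o(G) = G + G**2 (o(G) = G**2 + G = G + G**2)
x = -4480 (x = -448*10 = -4480)
Z(C, T) = (-151 + C)/(-19 + C)
x/Z(o(-7), 224) = -4480*(-19 - 7*(1 - 7))/(-151 - 7*(1 - 7)) = -4480*(-19 - 7*(-6))/(-151 - 7*(-6)) = -4480*(-19 + 42)/(-151 + 42) = -4480/(-109/23) = -4480*(-23/109) = 103040/109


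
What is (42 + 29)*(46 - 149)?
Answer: -7313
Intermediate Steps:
(42 + 29)*(46 - 149) = 71*(-103) = -7313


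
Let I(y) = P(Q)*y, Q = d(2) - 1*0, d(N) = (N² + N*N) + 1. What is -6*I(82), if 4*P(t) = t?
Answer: -1107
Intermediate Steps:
d(N) = 1 + 2*N² (d(N) = (N² + N²) + 1 = 2*N² + 1 = 1 + 2*N²)
Q = 9 (Q = (1 + 2*2²) - 1*0 = (1 + 2*4) + 0 = (1 + 8) + 0 = 9 + 0 = 9)
P(t) = t/4
I(y) = 9*y/4 (I(y) = ((¼)*9)*y = 9*y/4)
-6*I(82) = -27*82/2 = -6*369/2 = -1107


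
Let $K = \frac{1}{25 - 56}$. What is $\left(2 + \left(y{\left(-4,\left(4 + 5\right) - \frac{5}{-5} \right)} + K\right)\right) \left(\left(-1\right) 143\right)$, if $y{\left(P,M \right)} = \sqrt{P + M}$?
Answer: $- \frac{8723}{31} - 143 \sqrt{6} \approx -631.66$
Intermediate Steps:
$K = - \frac{1}{31}$ ($K = \frac{1}{-31} = - \frac{1}{31} \approx -0.032258$)
$y{\left(P,M \right)} = \sqrt{M + P}$
$\left(2 + \left(y{\left(-4,\left(4 + 5\right) - \frac{5}{-5} \right)} + K\right)\right) \left(\left(-1\right) 143\right) = \left(2 - \left(\frac{1}{31} - \sqrt{\left(\left(4 + 5\right) - \frac{5}{-5}\right) - 4}\right)\right) \left(\left(-1\right) 143\right) = \left(2 - \left(\frac{1}{31} - \sqrt{\left(9 - -1\right) - 4}\right)\right) \left(-143\right) = \left(2 - \left(\frac{1}{31} - \sqrt{\left(9 + 1\right) - 4}\right)\right) \left(-143\right) = \left(2 - \left(\frac{1}{31} - \sqrt{10 - 4}\right)\right) \left(-143\right) = \left(2 - \left(\frac{1}{31} - \sqrt{6}\right)\right) \left(-143\right) = \left(\frac{61}{31} + \sqrt{6}\right) \left(-143\right) = - \frac{8723}{31} - 143 \sqrt{6}$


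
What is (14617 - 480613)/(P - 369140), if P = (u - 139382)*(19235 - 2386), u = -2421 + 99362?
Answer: 465996/715457549 ≈ 0.00065133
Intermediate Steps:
u = 96941
P = -715088409 (P = (96941 - 139382)*(19235 - 2386) = -42441*16849 = -715088409)
(14617 - 480613)/(P - 369140) = (14617 - 480613)/(-715088409 - 369140) = -465996/(-715457549) = -465996*(-1/715457549) = 465996/715457549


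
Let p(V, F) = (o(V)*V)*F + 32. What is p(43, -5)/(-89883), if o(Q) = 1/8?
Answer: -41/719064 ≈ -5.7019e-5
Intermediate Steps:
o(Q) = ⅛ (o(Q) = 1*(⅛) = ⅛)
p(V, F) = 32 + F*V/8 (p(V, F) = (V/8)*F + 32 = F*V/8 + 32 = 32 + F*V/8)
p(43, -5)/(-89883) = (32 + (⅛)*(-5)*43)/(-89883) = (32 - 215/8)*(-1/89883) = (41/8)*(-1/89883) = -41/719064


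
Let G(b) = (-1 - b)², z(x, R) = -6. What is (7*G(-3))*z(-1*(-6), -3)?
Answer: -168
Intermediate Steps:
(7*G(-3))*z(-1*(-6), -3) = (7*(1 - 3)²)*(-6) = (7*(-2)²)*(-6) = (7*4)*(-6) = 28*(-6) = -168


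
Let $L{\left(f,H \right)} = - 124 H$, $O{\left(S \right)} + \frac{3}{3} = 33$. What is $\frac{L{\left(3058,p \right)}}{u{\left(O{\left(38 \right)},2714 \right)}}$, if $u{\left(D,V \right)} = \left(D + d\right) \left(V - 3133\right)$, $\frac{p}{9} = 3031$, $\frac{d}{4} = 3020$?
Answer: $\frac{845649}{1268732} \approx 0.66653$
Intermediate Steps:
$d = 12080$ ($d = 4 \cdot 3020 = 12080$)
$p = 27279$ ($p = 9 \cdot 3031 = 27279$)
$O{\left(S \right)} = 32$ ($O{\left(S \right)} = -1 + 33 = 32$)
$u{\left(D,V \right)} = \left(-3133 + V\right) \left(12080 + D\right)$ ($u{\left(D,V \right)} = \left(D + 12080\right) \left(V - 3133\right) = \left(12080 + D\right) \left(-3133 + V\right) = \left(-3133 + V\right) \left(12080 + D\right)$)
$\frac{L{\left(3058,p \right)}}{u{\left(O{\left(38 \right)},2714 \right)}} = \frac{\left(-124\right) 27279}{-37846640 - 100256 + 12080 \cdot 2714 + 32 \cdot 2714} = - \frac{3382596}{-37846640 - 100256 + 32785120 + 86848} = - \frac{3382596}{-5074928} = \left(-3382596\right) \left(- \frac{1}{5074928}\right) = \frac{845649}{1268732}$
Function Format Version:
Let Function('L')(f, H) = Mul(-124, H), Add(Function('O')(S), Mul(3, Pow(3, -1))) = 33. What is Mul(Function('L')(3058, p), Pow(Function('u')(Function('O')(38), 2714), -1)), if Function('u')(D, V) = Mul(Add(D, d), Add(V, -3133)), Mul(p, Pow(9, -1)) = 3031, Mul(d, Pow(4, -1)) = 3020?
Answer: Rational(845649, 1268732) ≈ 0.66653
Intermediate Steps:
d = 12080 (d = Mul(4, 3020) = 12080)
p = 27279 (p = Mul(9, 3031) = 27279)
Function('O')(S) = 32 (Function('O')(S) = Add(-1, 33) = 32)
Function('u')(D, V) = Mul(Add(-3133, V), Add(12080, D)) (Function('u')(D, V) = Mul(Add(D, 12080), Add(V, -3133)) = Mul(Add(12080, D), Add(-3133, V)) = Mul(Add(-3133, V), Add(12080, D)))
Mul(Function('L')(3058, p), Pow(Function('u')(Function('O')(38), 2714), -1)) = Mul(Mul(-124, 27279), Pow(Add(-37846640, Mul(-3133, 32), Mul(12080, 2714), Mul(32, 2714)), -1)) = Mul(-3382596, Pow(Add(-37846640, -100256, 32785120, 86848), -1)) = Mul(-3382596, Pow(-5074928, -1)) = Mul(-3382596, Rational(-1, 5074928)) = Rational(845649, 1268732)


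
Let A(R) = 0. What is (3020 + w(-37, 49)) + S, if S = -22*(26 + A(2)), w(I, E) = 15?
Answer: 2463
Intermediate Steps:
S = -572 (S = -22*(26 + 0) = -22*26 = -572)
(3020 + w(-37, 49)) + S = (3020 + 15) - 572 = 3035 - 572 = 2463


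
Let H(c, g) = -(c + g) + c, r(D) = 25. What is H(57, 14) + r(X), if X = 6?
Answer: 11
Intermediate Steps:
H(c, g) = -g (H(c, g) = (-c - g) + c = -g)
H(57, 14) + r(X) = -1*14 + 25 = -14 + 25 = 11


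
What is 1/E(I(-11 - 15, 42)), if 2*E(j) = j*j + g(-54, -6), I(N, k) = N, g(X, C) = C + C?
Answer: 1/332 ≈ 0.0030120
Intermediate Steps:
g(X, C) = 2*C
E(j) = -6 + j**2/2 (E(j) = (j*j + 2*(-6))/2 = (j**2 - 12)/2 = (-12 + j**2)/2 = -6 + j**2/2)
1/E(I(-11 - 15, 42)) = 1/(-6 + (-11 - 15)**2/2) = 1/(-6 + (1/2)*(-26)**2) = 1/(-6 + (1/2)*676) = 1/(-6 + 338) = 1/332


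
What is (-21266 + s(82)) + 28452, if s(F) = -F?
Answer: 7104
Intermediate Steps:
(-21266 + s(82)) + 28452 = (-21266 - 1*82) + 28452 = (-21266 - 82) + 28452 = -21348 + 28452 = 7104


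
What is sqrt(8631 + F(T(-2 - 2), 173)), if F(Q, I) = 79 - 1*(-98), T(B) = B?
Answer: 2*sqrt(2202) ≈ 93.851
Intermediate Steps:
F(Q, I) = 177 (F(Q, I) = 79 + 98 = 177)
sqrt(8631 + F(T(-2 - 2), 173)) = sqrt(8631 + 177) = sqrt(8808) = 2*sqrt(2202)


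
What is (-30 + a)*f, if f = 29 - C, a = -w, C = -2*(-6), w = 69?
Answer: -1683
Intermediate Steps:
C = 12
a = -69 (a = -1*69 = -69)
f = 17 (f = 29 - 1*12 = 29 - 12 = 17)
(-30 + a)*f = (-30 - 69)*17 = -99*17 = -1683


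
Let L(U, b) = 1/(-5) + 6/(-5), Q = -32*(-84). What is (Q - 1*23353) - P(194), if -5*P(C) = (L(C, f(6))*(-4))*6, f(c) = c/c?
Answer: -516457/25 ≈ -20658.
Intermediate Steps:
f(c) = 1
Q = 2688
L(U, b) = -7/5 (L(U, b) = 1*(-⅕) + 6*(-⅕) = -⅕ - 6/5 = -7/5)
P(C) = -168/25 (P(C) = -(-7/5*(-4))*6/5 = -28*6/25 = -⅕*168/5 = -168/25)
(Q - 1*23353) - P(194) = (2688 - 1*23353) - 1*(-168/25) = (2688 - 23353) + 168/25 = -20665 + 168/25 = -516457/25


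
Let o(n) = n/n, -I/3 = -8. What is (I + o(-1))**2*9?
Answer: 5625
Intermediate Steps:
I = 24 (I = -3*(-8) = 24)
o(n) = 1
(I + o(-1))**2*9 = (24 + 1)**2*9 = 25**2*9 = 625*9 = 5625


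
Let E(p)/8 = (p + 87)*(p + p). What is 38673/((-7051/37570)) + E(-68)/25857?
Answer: -2209937325826/10724571 ≈ -2.0606e+5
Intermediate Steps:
E(p) = 16*p*(87 + p) (E(p) = 8*((p + 87)*(p + p)) = 8*((87 + p)*(2*p)) = 8*(2*p*(87 + p)) = 16*p*(87 + p))
38673/((-7051/37570)) + E(-68)/25857 = 38673/((-7051/37570)) + (16*(-68)*(87 - 68))/25857 = 38673/((-7051*1/37570)) + (16*(-68)*19)*(1/25857) = 38673/(-7051/37570) - 20672*1/25857 = 38673*(-37570/7051) - 1216/1521 = -1452944610/7051 - 1216/1521 = -2209937325826/10724571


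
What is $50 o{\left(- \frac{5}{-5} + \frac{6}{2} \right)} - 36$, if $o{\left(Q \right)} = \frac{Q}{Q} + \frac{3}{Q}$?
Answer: $\frac{103}{2} \approx 51.5$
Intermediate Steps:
$o{\left(Q \right)} = 1 + \frac{3}{Q}$
$50 o{\left(- \frac{5}{-5} + \frac{6}{2} \right)} - 36 = 50 \frac{3 + \left(- \frac{5}{-5} + \frac{6}{2}\right)}{- \frac{5}{-5} + \frac{6}{2}} - 36 = 50 \frac{3 + \left(\left(-5\right) \left(- \frac{1}{5}\right) + 6 \cdot \frac{1}{2}\right)}{\left(-5\right) \left(- \frac{1}{5}\right) + 6 \cdot \frac{1}{2}} - 36 = 50 \frac{3 + \left(1 + 3\right)}{1 + 3} - 36 = 50 \frac{3 + 4}{4} - 36 = 50 \cdot \frac{1}{4} \cdot 7 - 36 = 50 \cdot \frac{7}{4} - 36 = \frac{175}{2} - 36 = \frac{103}{2}$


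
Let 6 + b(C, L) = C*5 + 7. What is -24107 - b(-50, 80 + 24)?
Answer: -23858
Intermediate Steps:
b(C, L) = 1 + 5*C (b(C, L) = -6 + (C*5 + 7) = -6 + (5*C + 7) = -6 + (7 + 5*C) = 1 + 5*C)
-24107 - b(-50, 80 + 24) = -24107 - (1 + 5*(-50)) = -24107 - (1 - 250) = -24107 - 1*(-249) = -24107 + 249 = -23858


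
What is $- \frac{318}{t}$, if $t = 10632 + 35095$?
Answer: $- \frac{318}{45727} \approx -0.0069543$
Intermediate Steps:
$t = 45727$
$- \frac{318}{t} = - \frac{318}{45727}$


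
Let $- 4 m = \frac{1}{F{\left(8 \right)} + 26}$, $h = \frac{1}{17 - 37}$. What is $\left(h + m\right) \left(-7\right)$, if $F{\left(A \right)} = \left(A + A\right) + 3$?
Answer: $\frac{7}{18} \approx 0.38889$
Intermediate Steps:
$F{\left(A \right)} = 3 + 2 A$ ($F{\left(A \right)} = 2 A + 3 = 3 + 2 A$)
$h = - \frac{1}{20}$ ($h = \frac{1}{-20} = - \frac{1}{20} \approx -0.05$)
$m = - \frac{1}{180}$ ($m = - \frac{1}{4 \left(\left(3 + 2 \cdot 8\right) + 26\right)} = - \frac{1}{4 \left(\left(3 + 16\right) + 26\right)} = - \frac{1}{4 \left(19 + 26\right)} = - \frac{1}{4 \cdot 45} = \left(- \frac{1}{4}\right) \frac{1}{45} = - \frac{1}{180} \approx -0.0055556$)
$\left(h + m\right) \left(-7\right) = \left(- \frac{1}{20} - \frac{1}{180}\right) \left(-7\right) = \left(- \frac{1}{18}\right) \left(-7\right) = \frac{7}{18}$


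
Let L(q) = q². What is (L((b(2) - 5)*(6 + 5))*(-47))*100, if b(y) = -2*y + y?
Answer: -27866300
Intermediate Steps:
b(y) = -y
(L((b(2) - 5)*(6 + 5))*(-47))*100 = (((-1*2 - 5)*(6 + 5))²*(-47))*100 = (((-2 - 5)*11)²*(-47))*100 = ((-7*11)²*(-47))*100 = ((-77)²*(-47))*100 = (5929*(-47))*100 = -278663*100 = -27866300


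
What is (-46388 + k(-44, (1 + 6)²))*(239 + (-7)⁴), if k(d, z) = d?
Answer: -122580480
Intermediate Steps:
(-46388 + k(-44, (1 + 6)²))*(239 + (-7)⁴) = (-46388 - 44)*(239 + (-7)⁴) = -46432*(239 + 2401) = -46432*2640 = -122580480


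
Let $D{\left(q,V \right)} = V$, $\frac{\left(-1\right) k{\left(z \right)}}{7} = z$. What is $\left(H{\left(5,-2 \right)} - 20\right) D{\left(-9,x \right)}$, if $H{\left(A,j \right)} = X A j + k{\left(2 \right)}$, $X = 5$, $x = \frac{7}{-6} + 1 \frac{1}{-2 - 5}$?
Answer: $110$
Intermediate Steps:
$x = - \frac{55}{42}$ ($x = 7 \left(- \frac{1}{6}\right) + 1 \frac{1}{-7} = - \frac{7}{6} + 1 \left(- \frac{1}{7}\right) = - \frac{7}{6} - \frac{1}{7} = - \frac{55}{42} \approx -1.3095$)
$k{\left(z \right)} = - 7 z$
$H{\left(A,j \right)} = -14 + 5 A j$ ($H{\left(A,j \right)} = 5 A j - 14 = -14 + 5 A j$)
$\left(H{\left(5,-2 \right)} - 20\right) D{\left(-9,x \right)} = \left(\left(-14 + 5 \cdot 5 \left(-2\right)\right) - 20\right) \left(- \frac{55}{42}\right) = \left(\left(-14 - 50\right) - 20\right) \left(- \frac{55}{42}\right) = \left(-64 - 20\right) \left(- \frac{55}{42}\right) = \left(-84\right) \left(- \frac{55}{42}\right) = 110$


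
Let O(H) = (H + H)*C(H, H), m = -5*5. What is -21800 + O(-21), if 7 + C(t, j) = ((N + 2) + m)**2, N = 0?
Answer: -43724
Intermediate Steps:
m = -25
C(t, j) = 522 (C(t, j) = -7 + ((0 + 2) - 25)**2 = -7 + (2 - 25)**2 = -7 + (-23)**2 = -7 + 529 = 522)
O(H) = 1044*H (O(H) = (H + H)*522 = (2*H)*522 = 1044*H)
-21800 + O(-21) = -21800 + 1044*(-21) = -21800 - 21924 = -43724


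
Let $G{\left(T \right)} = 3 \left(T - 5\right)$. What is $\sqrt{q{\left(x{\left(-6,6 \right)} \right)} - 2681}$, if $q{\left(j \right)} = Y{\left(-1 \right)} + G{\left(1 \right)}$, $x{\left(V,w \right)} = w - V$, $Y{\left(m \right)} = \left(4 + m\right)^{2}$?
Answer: $2 i \sqrt{671} \approx 51.807 i$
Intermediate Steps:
$G{\left(T \right)} = -15 + 3 T$ ($G{\left(T \right)} = 3 \left(-5 + T\right) = -15 + 3 T$)
$q{\left(j \right)} = -3$ ($q{\left(j \right)} = \left(4 - 1\right)^{2} + \left(-15 + 3 \cdot 1\right) = 3^{2} + \left(-15 + 3\right) = 9 - 12 = -3$)
$\sqrt{q{\left(x{\left(-6,6 \right)} \right)} - 2681} = \sqrt{-3 - 2681} = \sqrt{-2684} = 2 i \sqrt{671}$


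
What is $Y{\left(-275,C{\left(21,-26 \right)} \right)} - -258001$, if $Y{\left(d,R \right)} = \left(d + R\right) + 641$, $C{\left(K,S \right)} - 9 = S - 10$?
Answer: $258340$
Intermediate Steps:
$C{\left(K,S \right)} = -1 + S$ ($C{\left(K,S \right)} = 9 + \left(S - 10\right) = 9 + \left(-10 + S\right) = -1 + S$)
$Y{\left(d,R \right)} = 641 + R + d$ ($Y{\left(d,R \right)} = \left(R + d\right) + 641 = 641 + R + d$)
$Y{\left(-275,C{\left(21,-26 \right)} \right)} - -258001 = \left(641 - 27 - 275\right) - -258001 = \left(641 - 27 - 275\right) + 258001 = 339 + 258001 = 258340$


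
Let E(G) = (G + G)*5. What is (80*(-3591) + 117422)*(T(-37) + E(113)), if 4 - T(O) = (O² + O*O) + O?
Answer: 266167486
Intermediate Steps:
T(O) = 4 - O - 2*O² (T(O) = 4 - ((O² + O*O) + O) = 4 - ((O² + O²) + O) = 4 - (2*O² + O) = 4 - (O + 2*O²) = 4 + (-O - 2*O²) = 4 - O - 2*O²)
E(G) = 10*G (E(G) = (2*G)*5 = 10*G)
(80*(-3591) + 117422)*(T(-37) + E(113)) = (80*(-3591) + 117422)*((4 - 1*(-37) - 2*(-37)²) + 10*113) = (-287280 + 117422)*((4 + 37 - 2*1369) + 1130) = -169858*((4 + 37 - 2738) + 1130) = -169858*(-2697 + 1130) = -169858*(-1567) = 266167486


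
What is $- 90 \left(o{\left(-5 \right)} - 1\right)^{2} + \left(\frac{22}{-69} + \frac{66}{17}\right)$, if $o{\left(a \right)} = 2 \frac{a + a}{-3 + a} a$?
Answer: $- \frac{38471905}{2346} \approx -16399.0$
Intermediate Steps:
$o{\left(a \right)} = \frac{4 a^{2}}{-3 + a}$ ($o{\left(a \right)} = 2 \frac{2 a}{-3 + a} a = \frac{4 a}{-3 + a} a = \frac{4 a^{2}}{-3 + a}$)
$- 90 \left(o{\left(-5 \right)} - 1\right)^{2} + \left(\frac{22}{-69} + \frac{66}{17}\right) = - 90 \left(\frac{4 \left(-5\right)^{2}}{-3 - 5} - 1\right)^{2} + \left(\frac{22}{-69} + \frac{66}{17}\right) = - 90 \left(4 \cdot 25 \frac{1}{-8} - 1\right)^{2} + \left(22 \left(- \frac{1}{69}\right) + 66 \cdot \frac{1}{17}\right) = - 90 \left(4 \cdot 25 \left(- \frac{1}{8}\right) - 1\right)^{2} + \left(- \frac{22}{69} + \frac{66}{17}\right) = - 90 \left(- \frac{25}{2} - 1\right)^{2} + \frac{4180}{1173} = - 90 \left(- \frac{27}{2}\right)^{2} + \frac{4180}{1173} = \left(-90\right) \frac{729}{4} + \frac{4180}{1173} = - \frac{32805}{2} + \frac{4180}{1173} = - \frac{38471905}{2346}$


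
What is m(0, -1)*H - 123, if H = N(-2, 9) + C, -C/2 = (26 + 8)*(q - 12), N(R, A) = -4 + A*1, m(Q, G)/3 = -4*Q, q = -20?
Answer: -123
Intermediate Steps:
m(Q, G) = -12*Q (m(Q, G) = 3*(-4*Q) = -12*Q)
N(R, A) = -4 + A
C = 2176 (C = -2*(26 + 8)*(-20 - 12) = -68*(-32) = -2*(-1088) = 2176)
H = 2181 (H = (-4 + 9) + 2176 = 5 + 2176 = 2181)
m(0, -1)*H - 123 = -12*0*2181 - 123 = 0*2181 - 123 = 0 - 123 = -123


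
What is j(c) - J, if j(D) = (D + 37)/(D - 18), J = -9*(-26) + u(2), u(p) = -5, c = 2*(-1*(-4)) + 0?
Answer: -467/2 ≈ -233.50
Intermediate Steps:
c = 8 (c = 2*4 + 0 = 8 + 0 = 8)
J = 229 (J = -9*(-26) - 5 = 234 - 5 = 229)
j(D) = (37 + D)/(-18 + D)
j(c) - J = (37 + 8)/(-18 + 8) - 1*229 = 45/(-10) - 229 = -1/10*45 - 229 = -9/2 - 229 = -467/2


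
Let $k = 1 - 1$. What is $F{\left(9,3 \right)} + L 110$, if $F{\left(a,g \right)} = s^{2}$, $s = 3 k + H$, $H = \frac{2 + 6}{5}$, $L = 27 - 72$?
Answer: $- \frac{123686}{25} \approx -4947.4$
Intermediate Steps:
$k = 0$
$L = -45$ ($L = 27 - 72 = -45$)
$H = \frac{8}{5}$ ($H = 8 \cdot \frac{1}{5} = \frac{8}{5} \approx 1.6$)
$s = \frac{8}{5}$ ($s = 3 \cdot 0 + \frac{8}{5} = 0 + \frac{8}{5} = \frac{8}{5} \approx 1.6$)
$F{\left(a,g \right)} = \frac{64}{25}$ ($F{\left(a,g \right)} = \left(\frac{8}{5}\right)^{2} = \frac{64}{25}$)
$F{\left(9,3 \right)} + L 110 = \frac{64}{25} - 4950 = - \frac{123686}{25}$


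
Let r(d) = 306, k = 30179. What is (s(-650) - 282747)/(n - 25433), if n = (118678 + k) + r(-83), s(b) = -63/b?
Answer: -183785487/80424500 ≈ -2.2852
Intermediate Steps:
n = 149163 (n = (118678 + 30179) + 306 = 148857 + 306 = 149163)
(s(-650) - 282747)/(n - 25433) = (-63/(-650) - 282747)/(149163 - 25433) = (-63*(-1/650) - 282747)/123730 = (63/650 - 282747)*(1/123730) = -183785487/650*1/123730 = -183785487/80424500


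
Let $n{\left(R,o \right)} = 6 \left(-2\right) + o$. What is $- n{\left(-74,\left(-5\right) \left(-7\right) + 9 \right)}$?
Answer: $-32$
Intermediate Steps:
$n{\left(R,o \right)} = -12 + o$
$- n{\left(-74,\left(-5\right) \left(-7\right) + 9 \right)} = - (-12 + \left(\left(-5\right) \left(-7\right) + 9\right)) = - (-12 + \left(35 + 9\right)) = - (-12 + 44) = \left(-1\right) 32 = -32$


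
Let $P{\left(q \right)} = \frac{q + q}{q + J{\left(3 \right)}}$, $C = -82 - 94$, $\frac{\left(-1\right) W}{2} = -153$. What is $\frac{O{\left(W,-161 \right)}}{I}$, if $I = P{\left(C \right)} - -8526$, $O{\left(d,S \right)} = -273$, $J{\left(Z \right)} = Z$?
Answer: $- \frac{47229}{1475350} \approx -0.032012$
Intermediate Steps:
$W = 306$ ($W = \left(-2\right) \left(-153\right) = 306$)
$C = -176$ ($C = -82 - 94 = -176$)
$P{\left(q \right)} = \frac{2 q}{3 + q}$ ($P{\left(q \right)} = \frac{q + q}{q + 3} = \frac{2 q}{3 + q}$)
$I = \frac{1475350}{173}$ ($I = 2 \left(-176\right) \frac{1}{3 - 176} - -8526 = 2 \left(-176\right) \frac{1}{-173} + 8526 = 2 \left(-176\right) \left(- \frac{1}{173}\right) + 8526 = \frac{352}{173} + 8526 = \frac{1475350}{173} \approx 8528.0$)
$\frac{O{\left(W,-161 \right)}}{I} = - \frac{273}{\frac{1475350}{173}} = \left(-273\right) \frac{173}{1475350} = - \frac{47229}{1475350}$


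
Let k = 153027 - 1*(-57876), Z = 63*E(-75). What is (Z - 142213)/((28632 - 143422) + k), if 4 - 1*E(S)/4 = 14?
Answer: -144733/96113 ≈ -1.5059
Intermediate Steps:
E(S) = -40 (E(S) = 16 - 4*14 = 16 - 56 = -40)
Z = -2520 (Z = 63*(-40) = -2520)
k = 210903 (k = 153027 + 57876 = 210903)
(Z - 142213)/((28632 - 143422) + k) = (-2520 - 142213)/((28632 - 143422) + 210903) = -144733/(-114790 + 210903) = -144733/96113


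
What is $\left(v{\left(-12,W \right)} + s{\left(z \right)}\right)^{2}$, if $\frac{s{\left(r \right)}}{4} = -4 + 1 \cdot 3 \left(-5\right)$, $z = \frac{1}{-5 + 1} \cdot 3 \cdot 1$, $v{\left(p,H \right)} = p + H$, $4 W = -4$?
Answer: $7921$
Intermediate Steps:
$W = -1$ ($W = \frac{1}{4} \left(-4\right) = -1$)
$v{\left(p,H \right)} = H + p$
$z = - \frac{3}{4}$ ($z = \frac{1}{-4} \cdot 3 \cdot 1 = \left(- \frac{1}{4}\right) 3 \cdot 1 = \left(- \frac{3}{4}\right) 1 = - \frac{3}{4} \approx -0.75$)
$s{\left(r \right)} = -76$ ($s{\left(r \right)} = 4 \left(-4 + 1 \cdot 3 \left(-5\right)\right) = 4 \left(-4 + 3 \left(-5\right)\right) = 4 \left(-4 - 15\right) = 4 \left(-19\right) = -76$)
$\left(v{\left(-12,W \right)} + s{\left(z \right)}\right)^{2} = \left(\left(-1 - 12\right) - 76\right)^{2} = \left(-13 - 76\right)^{2} = \left(-89\right)^{2} = 7921$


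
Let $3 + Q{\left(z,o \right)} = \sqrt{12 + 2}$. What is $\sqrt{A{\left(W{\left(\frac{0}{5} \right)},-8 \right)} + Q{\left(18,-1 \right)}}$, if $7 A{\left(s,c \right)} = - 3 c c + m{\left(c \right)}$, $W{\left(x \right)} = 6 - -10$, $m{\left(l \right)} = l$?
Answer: $\frac{\sqrt{-1547 + 49 \sqrt{14}}}{7} \approx 5.2754 i$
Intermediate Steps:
$Q{\left(z,o \right)} = -3 + \sqrt{14}$ ($Q{\left(z,o \right)} = -3 + \sqrt{12 + 2} = -3 + \sqrt{14}$)
$W{\left(x \right)} = 16$ ($W{\left(x \right)} = 6 + 10 = 16$)
$A{\left(s,c \right)} = - \frac{3 c^{2}}{7} + \frac{c}{7}$ ($A{\left(s,c \right)} = \frac{- 3 c c + c}{7} = \frac{- 3 c^{2} + c}{7} = \frac{c - 3 c^{2}}{7} = - \frac{3 c^{2}}{7} + \frac{c}{7}$)
$\sqrt{A{\left(W{\left(\frac{0}{5} \right)},-8 \right)} + Q{\left(18,-1 \right)}} = \sqrt{\frac{1}{7} \left(-8\right) \left(1 - -24\right) - \left(3 - \sqrt{14}\right)} = \sqrt{\frac{1}{7} \left(-8\right) \left(1 + 24\right) - \left(3 - \sqrt{14}\right)} = \sqrt{\frac{1}{7} \left(-8\right) 25 - \left(3 - \sqrt{14}\right)} = \sqrt{- \frac{200}{7} - \left(3 - \sqrt{14}\right)} = \sqrt{- \frac{221}{7} + \sqrt{14}}$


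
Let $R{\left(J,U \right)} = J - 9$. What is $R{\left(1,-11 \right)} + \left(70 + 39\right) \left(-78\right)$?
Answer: $-8510$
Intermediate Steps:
$R{\left(J,U \right)} = -9 + J$
$R{\left(1,-11 \right)} + \left(70 + 39\right) \left(-78\right) = \left(-9 + 1\right) + \left(70 + 39\right) \left(-78\right) = -8 + 109 \left(-78\right) = -8 - 8502 = -8510$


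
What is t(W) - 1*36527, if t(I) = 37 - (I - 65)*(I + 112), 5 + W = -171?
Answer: -51914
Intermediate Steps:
W = -176 (W = -5 - 171 = -176)
t(I) = 37 - (-65 + I)*(112 + I)
t(W) - 1*36527 = (7317 - 1*(-176)² - 47*(-176)) - 1*36527 = (7317 - 1*30976 + 8272) - 36527 = (7317 - 30976 + 8272) - 36527 = -15387 - 36527 = -51914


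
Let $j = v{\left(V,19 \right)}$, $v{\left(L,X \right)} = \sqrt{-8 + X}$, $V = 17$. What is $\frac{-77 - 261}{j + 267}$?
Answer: $- \frac{45123}{35639} + \frac{169 \sqrt{11}}{35639} \approx -1.2504$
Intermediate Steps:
$j = \sqrt{11}$ ($j = \sqrt{-8 + 19} = \sqrt{11} \approx 3.3166$)
$\frac{-77 - 261}{j + 267} = \frac{-77 - 261}{\sqrt{11} + 267} = - \frac{338}{267 + \sqrt{11}}$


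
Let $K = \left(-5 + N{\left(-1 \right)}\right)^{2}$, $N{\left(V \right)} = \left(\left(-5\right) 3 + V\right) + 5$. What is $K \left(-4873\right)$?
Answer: $-1247488$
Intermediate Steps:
$N{\left(V \right)} = -10 + V$ ($N{\left(V \right)} = \left(-15 + V\right) + 5 = -10 + V$)
$K = 256$ ($K = \left(-5 - 11\right)^{2} = \left(-16\right)^{2} = 256$)
$K \left(-4873\right) = 256 \left(-4873\right) = -1247488$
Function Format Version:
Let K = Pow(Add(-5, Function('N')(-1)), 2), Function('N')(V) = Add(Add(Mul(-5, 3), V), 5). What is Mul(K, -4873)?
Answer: -1247488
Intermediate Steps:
Function('N')(V) = Add(-10, V) (Function('N')(V) = Add(Add(-15, V), 5) = Add(-10, V))
K = 256 (K = Pow(Add(-5, Add(-10, -1)), 2) = Pow(Add(-5, -11), 2) = Pow(-16, 2) = 256)
Mul(K, -4873) = Mul(256, -4873) = -1247488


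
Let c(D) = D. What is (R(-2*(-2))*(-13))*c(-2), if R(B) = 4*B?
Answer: 416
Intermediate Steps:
(R(-2*(-2))*(-13))*c(-2) = ((4*(-2*(-2)))*(-13))*(-2) = ((4*4)*(-13))*(-2) = (16*(-13))*(-2) = -208*(-2) = 416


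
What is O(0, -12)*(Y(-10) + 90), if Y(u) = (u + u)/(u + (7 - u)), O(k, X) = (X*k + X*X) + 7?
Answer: 92110/7 ≈ 13159.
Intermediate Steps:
O(k, X) = 7 + X² + X*k (O(k, X) = (X*k + X²) + 7 = (X² + X*k) + 7 = 7 + X² + X*k)
Y(u) = 2*u/7 (Y(u) = (2*u)/7 = (2*u)*(⅐) = 2*u/7)
O(0, -12)*(Y(-10) + 90) = (7 + (-12)² - 12*0)*((2/7)*(-10) + 90) = (7 + 144 + 0)*(-20/7 + 90) = 151*(610/7) = 92110/7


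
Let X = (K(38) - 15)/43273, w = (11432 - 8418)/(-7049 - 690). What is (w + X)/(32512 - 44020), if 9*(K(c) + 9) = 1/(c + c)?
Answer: 819611137/24184176757776 ≈ 3.3890e-5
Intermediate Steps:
w = -3014/7739 (w = 3014/(-7739) = 3014*(-1/7739) = -3014/7739 ≈ -0.38946)
K(c) = -9 + 1/(18*c) (K(c) = -9 + 1/(9*(c + c)) = -9 + 1/(9*((2*c))) = -9 + (1/(2*c))/9 = -9 + 1/(18*c))
X = -16415/29598732 (X = ((-9 + (1/18)/38) - 15)/43273 = ((-9 + (1/18)*(1/38)) - 15)*(1/43273) = ((-9 + 1/684) - 15)*(1/43273) = (-6155/684 - 15)*(1/43273) = -16415/684*1/43273 = -16415/29598732 ≈ -0.00055458)
(w + X)/(32512 - 44020) = (-3014/7739 - 16415/29598732)/(32512 - 44020) = -819611137/2101509972/(-11508) = -819611137/2101509972*(-1/11508) = 819611137/24184176757776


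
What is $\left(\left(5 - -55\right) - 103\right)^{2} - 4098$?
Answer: $-2249$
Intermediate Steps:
$\left(\left(5 - -55\right) - 103\right)^{2} - 4098 = \left(\left(5 + 55\right) - 103\right)^{2} - 4098 = \left(60 - 103\right)^{2} - 4098 = \left(-43\right)^{2} - 4098 = 1849 - 4098 = -2249$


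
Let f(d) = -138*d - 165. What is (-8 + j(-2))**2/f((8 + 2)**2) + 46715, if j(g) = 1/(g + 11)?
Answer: 52842367934/1131165 ≈ 46715.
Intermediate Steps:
j(g) = 1/(11 + g)
f(d) = -165 - 138*d
(-8 + j(-2))**2/f((8 + 2)**2) + 46715 = (-8 + 1/(11 - 2))**2/(-165 - 138*(8 + 2)**2) + 46715 = (-8 + 1/9)**2/(-165 - 138*10**2) + 46715 = (-8 + 1/9)**2/(-165 - 138*100) + 46715 = (-71/9)**2/(-165 - 13800) + 46715 = (5041/81)/(-13965) + 46715 = (5041/81)*(-1/13965) + 46715 = -5041/1131165 + 46715 = 52842367934/1131165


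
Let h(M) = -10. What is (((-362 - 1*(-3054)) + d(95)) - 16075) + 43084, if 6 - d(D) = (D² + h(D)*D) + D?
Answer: 21537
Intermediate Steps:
d(D) = 6 - D² + 9*D (d(D) = 6 - ((D² - 10*D) + D) = 6 - (D² - 9*D) = 6 + (-D² + 9*D) = 6 - D² + 9*D)
(((-362 - 1*(-3054)) + d(95)) - 16075) + 43084 = (((-362 - 1*(-3054)) + (6 - 1*95² + 9*95)) - 16075) + 43084 = (((-362 + 3054) + (6 - 1*9025 + 855)) - 16075) + 43084 = ((2692 + (6 - 9025 + 855)) - 16075) + 43084 = ((2692 - 8164) - 16075) + 43084 = (-5472 - 16075) + 43084 = -21547 + 43084 = 21537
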